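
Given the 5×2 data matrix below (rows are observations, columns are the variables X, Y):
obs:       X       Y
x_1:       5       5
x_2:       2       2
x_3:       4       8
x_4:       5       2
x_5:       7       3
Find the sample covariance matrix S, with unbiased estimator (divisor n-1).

Step 1 — column means:
  mean(X) = (5 + 2 + 4 + 5 + 7) / 5 = 23/5 = 4.6
  mean(Y) = (5 + 2 + 8 + 2 + 3) / 5 = 20/5 = 4

Step 2 — sample covariance S[i,j] = (1/(n-1)) · Σ_k (x_{k,i} - mean_i) · (x_{k,j} - mean_j), with n-1 = 4.
  S[X,X] = ((0.4)·(0.4) + (-2.6)·(-2.6) + (-0.6)·(-0.6) + (0.4)·(0.4) + (2.4)·(2.4)) / 4 = 13.2/4 = 3.3
  S[X,Y] = ((0.4)·(1) + (-2.6)·(-2) + (-0.6)·(4) + (0.4)·(-2) + (2.4)·(-1)) / 4 = 0/4 = 0
  S[Y,Y] = ((1)·(1) + (-2)·(-2) + (4)·(4) + (-2)·(-2) + (-1)·(-1)) / 4 = 26/4 = 6.5

S is symmetric (S[j,i] = S[i,j]). Assembling:

S = [[3.3, 0],
 [0, 6.5]]


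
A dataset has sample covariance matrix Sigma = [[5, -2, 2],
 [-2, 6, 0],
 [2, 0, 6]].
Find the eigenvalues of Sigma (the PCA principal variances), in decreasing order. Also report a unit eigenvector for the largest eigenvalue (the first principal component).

Step 1 — characteristic polynomial p(λ) = det(λI - Sigma) = λ³ - tr·λ² + c_1·λ - det, where tr = trace, c_1 = sum of the principal 2×2 minors, det = det(Sigma):
  tr = 5 + 6 + 6 = 17,
  c_1 = (5·6 - (-2)²) + (5·6 - (2)²) + (6·6 - (0)²) = 26 + 26 + 36 = 88,
  det = 5·(6·6 - (0)²) - (-2)·((-2)·6 - (0)·(2)) + (2)·((-2)·(0) - 6·(2)) = 5·(36) - (-2)·(-12) + (2)·(-12) = 132.
  So p(λ) = λ³ - 17λ² + 88λ - 132.
Step 2 — look for an integer root (rational root theorem: any rational root is an integer divisor of 132). Testing λ = 6:
  p(6) = 216 - 612 + 528 - 132 = 0  ✓
  Dividing out (λ - 6): p(λ) = (λ - 6)(λ² - 11λ + 22).
Step 3 — remaining eigenvalues from the quadratic λ² - 11λ + 22 = 0:
  Δ = 11² - 4·22 = 121 - 88 = 33,  λ = (11 ± √33)/2 = (11 ± 5.7446)/2 ≈ 8.3723 or 2.6277.
  Sorted: λ_1 = 8.3723,  λ_2 = 6,  λ_3 = 2.6277  (check: sum = 17 = tr ✓).

Step 4 — unit eigenvector for λ_1 ≈ 8.3723: v spans the null space of (Sigma - λ_1 I), whose rows are
  r_1 = (-3.3723, -2, 2),  r_2 = (-2, -2.3723, 0),  r_3 = (2, 0, -2.3723).
  v is orthogonal to every row, so take v ∝ r_1 × r_2 = ((-2)·(0) - (2)·(-2.3723), (2)·(-2) - (-3.3723)·(0), (-3.3723)·(-2.3723) - (-2)·(-2)) ≈ (4.7446, -4, 4).
  Let u = (4.7446, -4, 4).
  ||u|| = √((4.7446)² + (-4)² + (4)²) = √(54.5109) ≈ 7.3831,  v_1 = u/||u|| ≈ (0.6426, -0.5418, 0.5418) (||v_1|| = 1).

λ_1 = 8.3723,  λ_2 = 6,  λ_3 = 2.6277;  v_1 ≈ (0.6426, -0.5418, 0.5418)


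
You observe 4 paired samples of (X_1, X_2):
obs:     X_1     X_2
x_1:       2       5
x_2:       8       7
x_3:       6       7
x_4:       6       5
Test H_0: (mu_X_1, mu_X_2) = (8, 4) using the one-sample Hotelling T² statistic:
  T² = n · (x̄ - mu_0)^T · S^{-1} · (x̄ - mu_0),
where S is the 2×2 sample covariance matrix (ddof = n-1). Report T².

Step 1 — sample mean vector:
  mean(X_1) = (2 + 8 + 6 + 6) / 4 = 22/4 = 5.5
  mean(X_2) = (5 + 7 + 7 + 5) / 4 = 24/4 = 6
  x̄ = (5.5, 6),  deviation x̄ - mu_0 = (5.5, 6) - (8, 4) = (-2.5, 2).

Step 2 — sample covariance matrix, S[i,j] = (1/(n-1)) · Σ_k (x_{k,i} - mean_i) · (x_{k,j} - mean_j), divisor n-1 = 3:
  S[X_1,X_1] = ((-3.5)·(-3.5) + (2.5)·(2.5) + (0.5)·(0.5) + (0.5)·(0.5)) / 3 = 19/3 = 6.3333
  S[X_1,X_2] = ((-3.5)·(-1) + (2.5)·(1) + (0.5)·(1) + (0.5)·(-1)) / 3 = 6/3 = 2
  S[X_2,X_2] = ((-1)·(-1) + (1)·(1) + (1)·(1) + (-1)·(-1)) / 3 = 4/3 = 1.3333
  S = [[6.3333, 2],
 [2, 1.3333]].

Step 3 — invert S. det(S) = 6.3333·1.3333 - (2)² = 4.4444.
  S^{-1} = (1/det) · [[d, -b], [-b, a]] = [[0.3, -0.45],
 [-0.45, 1.425]].

Step 4 — quadratic form (x̄ - mu_0)^T · S^{-1} · (x̄ - mu_0):
  S^{-1} · (x̄ - mu_0) = (-1.65, 3.975),
  (x̄ - mu_0)^T · [...] = (-2.5)·(-1.65) + (2)·(3.975) = 12.075.

Step 5 — scale by n: T² = 4 · 12.075 = 48.3.

T² ≈ 48.3


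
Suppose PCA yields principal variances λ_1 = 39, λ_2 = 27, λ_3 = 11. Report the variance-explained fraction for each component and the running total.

Step 1 — total variance = trace(Sigma) = Σ λ_i = 39 + 27 + 11 = 77.

Step 2 — fraction explained by component i = λ_i / Σ λ:
  PC1: 39/77 = 0.5065
  PC2: 27/77 = 0.3506
  PC3: 11/77 = 0.1429

Step 3 — cumulative fraction after k components = (λ_1 + ... + λ_k) / Σ λ:
  k = 1: 39/77 = 0.5065
  k = 2: (39 + 27)/77 = 66/77 = 0.8571
  k = 3: (39 + 27 + 11)/77 = 77/77 = 1

Summary (fraction, with percent):

explained: PC1 0.5065 (50.65%), PC2 0.3506 (35.06%), PC3 0.1429 (14.29%);  cumulative: 0.5065, 0.8571, 1


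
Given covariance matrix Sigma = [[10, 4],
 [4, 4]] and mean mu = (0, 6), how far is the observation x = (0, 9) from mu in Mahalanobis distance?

Step 1 — centre the observation: (x - mu) = (0, 3).

Step 2 — invert Sigma. det(Sigma) = 10·4 - (4)² = 24.
  Sigma^{-1} = (1/det) · [[d, -b], [-b, a]] = [[0.1667, -0.1667],
 [-0.1667, 0.4167]].

Step 3 — form the quadratic (x - mu)^T · Sigma^{-1} · (x - mu):
  Sigma^{-1} · (x - mu) = (-0.5, 1.25).
  (x - mu)^T · [Sigma^{-1} · (x - mu)] = (0)·(-0.5) + (3)·(1.25) = 3.75.

Step 4 — take square root: d = √(3.75) ≈ 1.9365.

d(x, mu) = √(3.75) ≈ 1.9365


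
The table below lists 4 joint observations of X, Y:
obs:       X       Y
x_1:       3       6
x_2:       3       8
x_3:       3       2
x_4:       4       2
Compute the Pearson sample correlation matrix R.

Step 1 — column means:
  mean(X) = (3 + 3 + 3 + 4) / 4 = 13/4 = 3.25
  mean(Y) = (6 + 8 + 2 + 2) / 4 = 18/4 = 4.5

Step 2 — sample variances and covariances s[i,j] = (1/(n-1)) · Σ_k (x_{k,i} - mean_i) · (x_{k,j} - mean_j), with n-1 = 3:
  s[X,X] = ((-0.25)·(-0.25) + (-0.25)·(-0.25) + (-0.25)·(-0.25) + (0.75)·(0.75)) / 3 = 0.75/3 = 0.25
  s[X,Y] = ((-0.25)·(1.5) + (-0.25)·(3.5) + (-0.25)·(-2.5) + (0.75)·(-2.5)) / 3 = -2.5/3 = -0.8333
  s[Y,Y] = ((1.5)·(1.5) + (3.5)·(3.5) + (-2.5)·(-2.5) + (-2.5)·(-2.5)) / 3 = 27/3 = 9
  Sample standard deviations s_i = √(s[i,i]):
  s(X) = √(0.25) = 0.5
  s(Y) = √(9) = 3

Step 3 — r_{ij} = s_{ij} / (s_i · s_j):
  r[X,X] = 1 (diagonal).
  r[X,Y] = -0.8333 / (0.5 · 3) = -0.8333 / 1.5 = -0.5556
  r[Y,Y] = 1 (diagonal).

R is symmetric with unit diagonal. Assembling:

R = [[1, -0.5556],
 [-0.5556, 1]]


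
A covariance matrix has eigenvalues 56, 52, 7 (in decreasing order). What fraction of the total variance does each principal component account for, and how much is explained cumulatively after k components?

Step 1 — total variance = trace(Sigma) = Σ λ_i = 56 + 52 + 7 = 115.

Step 2 — fraction explained by component i = λ_i / Σ λ:
  PC1: 56/115 = 0.487
  PC2: 52/115 = 0.4522
  PC3: 7/115 = 0.0609

Step 3 — cumulative fraction after k components = (λ_1 + ... + λ_k) / Σ λ:
  k = 1: 56/115 = 0.487
  k = 2: (56 + 52)/115 = 108/115 = 0.9391
  k = 3: (56 + 52 + 7)/115 = 115/115 = 1

Summary (fraction, with percent):

explained: PC1 0.487 (48.7%), PC2 0.4522 (45.22%), PC3 0.0609 (6.09%);  cumulative: 0.487, 0.9391, 1


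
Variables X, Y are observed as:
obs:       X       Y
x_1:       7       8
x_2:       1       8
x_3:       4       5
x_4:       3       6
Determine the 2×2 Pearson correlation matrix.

Step 1 — column means:
  mean(X) = (7 + 1 + 4 + 3) / 4 = 15/4 = 3.75
  mean(Y) = (8 + 8 + 5 + 6) / 4 = 27/4 = 6.75

Step 2 — sample variances and covariances s[i,j] = (1/(n-1)) · Σ_k (x_{k,i} - mean_i) · (x_{k,j} - mean_j), with n-1 = 3:
  s[X,X] = ((3.25)·(3.25) + (-2.75)·(-2.75) + (0.25)·(0.25) + (-0.75)·(-0.75)) / 3 = 18.75/3 = 6.25
  s[X,Y] = ((3.25)·(1.25) + (-2.75)·(1.25) + (0.25)·(-1.75) + (-0.75)·(-0.75)) / 3 = 0.75/3 = 0.25
  s[Y,Y] = ((1.25)·(1.25) + (1.25)·(1.25) + (-1.75)·(-1.75) + (-0.75)·(-0.75)) / 3 = 6.75/3 = 2.25
  Sample standard deviations s_i = √(s[i,i]):
  s(X) = √(6.25) = 2.5
  s(Y) = √(2.25) = 1.5

Step 3 — r_{ij} = s_{ij} / (s_i · s_j):
  r[X,X] = 1 (diagonal).
  r[X,Y] = 0.25 / (2.5 · 1.5) = 0.25 / 3.75 = 0.0667
  r[Y,Y] = 1 (diagonal).

R is symmetric with unit diagonal. Assembling:

R = [[1, 0.0667],
 [0.0667, 1]]


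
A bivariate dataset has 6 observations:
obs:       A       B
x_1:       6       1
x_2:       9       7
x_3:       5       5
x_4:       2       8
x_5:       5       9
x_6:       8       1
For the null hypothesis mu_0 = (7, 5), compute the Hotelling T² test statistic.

Step 1 — sample mean vector:
  mean(A) = (6 + 9 + 5 + 2 + 5 + 8) / 6 = 35/6 = 5.8333
  mean(B) = (1 + 7 + 5 + 8 + 9 + 1) / 6 = 31/6 = 5.1667
  x̄ = (5.8333, 5.1667),  deviation x̄ - mu_0 = (5.8333, 5.1667) - (7, 5) = (-1.1667, 0.1667).

Step 2 — sample covariance matrix, S[i,j] = (1/(n-1)) · Σ_k (x_{k,i} - mean_i) · (x_{k,j} - mean_j), divisor n-1 = 5:
  S[A,A] = ((0.1667)·(0.1667) + (3.1667)·(3.1667) + (-0.8333)·(-0.8333) + (-3.8333)·(-3.8333) + (-0.8333)·(-0.8333) + (2.1667)·(2.1667)) / 5 = 30.8333/5 = 6.1667
  S[A,B] = ((0.1667)·(-4.1667) + (3.1667)·(1.8333) + (-0.8333)·(-0.1667) + (-3.8333)·(2.8333) + (-0.8333)·(3.8333) + (2.1667)·(-4.1667)) / 5 = -17.8333/5 = -3.5667
  S[B,B] = ((-4.1667)·(-4.1667) + (1.8333)·(1.8333) + (-0.1667)·(-0.1667) + (2.8333)·(2.8333) + (3.8333)·(3.8333) + (-4.1667)·(-4.1667)) / 5 = 60.8333/5 = 12.1667
  S = [[6.1667, -3.5667],
 [-3.5667, 12.1667]].

Step 3 — invert S. det(S) = 6.1667·12.1667 - (-3.5667)² = 62.3067.
  S^{-1} = (1/det) · [[d, -b], [-b, a]] = [[0.1953, 0.0572],
 [0.0572, 0.099]].

Step 4 — quadratic form (x̄ - mu_0)^T · S^{-1} · (x̄ - mu_0):
  S^{-1} · (x̄ - mu_0) = (-0.2183, -0.0503),
  (x̄ - mu_0)^T · [...] = (-1.1667)·(-0.2183) + (0.1667)·(-0.0503) = 0.2463.

Step 5 — scale by n: T² = 6 · 0.2463 = 1.4776.

T² ≈ 1.4776


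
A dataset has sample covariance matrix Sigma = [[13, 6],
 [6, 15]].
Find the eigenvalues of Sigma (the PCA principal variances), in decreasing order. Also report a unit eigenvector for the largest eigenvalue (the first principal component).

Step 1 — characteristic polynomial of 2×2 Sigma:
  det(Sigma - λI) = λ² - trace · λ + det = 0.
  trace = 13 + 15 = 28, det = 13·15 - (6)² = 159.
Step 2 — discriminant:
  Δ = trace² - 4·det = 784 - 636 = 148.
Step 3 — eigenvalues:
  λ = (trace ± √Δ)/2 = (28 ± 12.1655)/2,
  λ_1 = 20.0828,  λ_2 = 7.9172.

Step 4 — unit eigenvector for λ_1: solve (Sigma - λ_1 I)v = 0. First row:
  (13 - 20.0828)·v_x + (6)·v_y = 0, i.e. (-7.0828)·v_x + (6)·v_y = 0,
  so v ∝ (b, λ_1 - a) = (6, 7.0828) = u.
  ||u|| = √((6)² + (7.0828)²) = √(86.1655) ≈ 9.2825,
  v_1 = u/||u|| ≈ (0.6464, 0.763) (||v_1|| = 1).

λ_1 = 20.0828,  λ_2 = 7.9172;  v_1 ≈ (0.6464, 0.763)


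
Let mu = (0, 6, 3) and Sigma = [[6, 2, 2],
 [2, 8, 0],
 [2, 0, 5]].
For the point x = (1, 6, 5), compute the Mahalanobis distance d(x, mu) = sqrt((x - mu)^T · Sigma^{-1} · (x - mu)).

Step 1 — centre the observation: (x - mu) = (1, 0, 2).

Step 2 — invert Sigma (cofactor / det for 3×3, or solve directly):
  Sigma^{-1} = [[0.2128, -0.0532, -0.0851],
 [-0.0532, 0.1383, 0.0213],
 [-0.0851, 0.0213, 0.234]].

Step 3 — form the quadratic (x - mu)^T · Sigma^{-1} · (x - mu):
  Sigma^{-1} · (x - mu) = (0.0426, -0.0106, 0.383).
  (x - mu)^T · [Sigma^{-1} · (x - mu)] = (1)·(0.0426) + (0)·(-0.0106) + (2)·(0.383) = 0.8085.

Step 4 — take square root: d = √(0.8085) ≈ 0.8992.

d(x, mu) = √(0.8085) ≈ 0.8992


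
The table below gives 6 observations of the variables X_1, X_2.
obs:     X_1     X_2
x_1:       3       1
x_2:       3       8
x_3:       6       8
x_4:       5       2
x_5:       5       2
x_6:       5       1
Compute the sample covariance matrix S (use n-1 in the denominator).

Step 1 — column means:
  mean(X_1) = (3 + 3 + 6 + 5 + 5 + 5) / 6 = 27/6 = 4.5
  mean(X_2) = (1 + 8 + 8 + 2 + 2 + 1) / 6 = 22/6 = 3.6667

Step 2 — sample covariance S[i,j] = (1/(n-1)) · Σ_k (x_{k,i} - mean_i) · (x_{k,j} - mean_j), with n-1 = 5.
  S[X_1,X_1] = ((-1.5)·(-1.5) + (-1.5)·(-1.5) + (1.5)·(1.5) + (0.5)·(0.5) + (0.5)·(0.5) + (0.5)·(0.5)) / 5 = 7.5/5 = 1.5
  S[X_1,X_2] = ((-1.5)·(-2.6667) + (-1.5)·(4.3333) + (1.5)·(4.3333) + (0.5)·(-1.6667) + (0.5)·(-1.6667) + (0.5)·(-2.6667)) / 5 = 1/5 = 0.2
  S[X_2,X_2] = ((-2.6667)·(-2.6667) + (4.3333)·(4.3333) + (4.3333)·(4.3333) + (-1.6667)·(-1.6667) + (-1.6667)·(-1.6667) + (-2.6667)·(-2.6667)) / 5 = 57.3333/5 = 11.4667

S is symmetric (S[j,i] = S[i,j]). Assembling:

S = [[1.5, 0.2],
 [0.2, 11.4667]]


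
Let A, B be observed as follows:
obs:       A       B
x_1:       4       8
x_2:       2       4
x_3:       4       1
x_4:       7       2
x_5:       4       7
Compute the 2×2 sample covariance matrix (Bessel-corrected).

Step 1 — column means:
  mean(A) = (4 + 2 + 4 + 7 + 4) / 5 = 21/5 = 4.2
  mean(B) = (8 + 4 + 1 + 2 + 7) / 5 = 22/5 = 4.4

Step 2 — sample covariance S[i,j] = (1/(n-1)) · Σ_k (x_{k,i} - mean_i) · (x_{k,j} - mean_j), with n-1 = 4.
  S[A,A] = ((-0.2)·(-0.2) + (-2.2)·(-2.2) + (-0.2)·(-0.2) + (2.8)·(2.8) + (-0.2)·(-0.2)) / 4 = 12.8/4 = 3.2
  S[A,B] = ((-0.2)·(3.6) + (-2.2)·(-0.4) + (-0.2)·(-3.4) + (2.8)·(-2.4) + (-0.2)·(2.6)) / 4 = -6.4/4 = -1.6
  S[B,B] = ((3.6)·(3.6) + (-0.4)·(-0.4) + (-3.4)·(-3.4) + (-2.4)·(-2.4) + (2.6)·(2.6)) / 4 = 37.2/4 = 9.3

S is symmetric (S[j,i] = S[i,j]). Assembling:

S = [[3.2, -1.6],
 [-1.6, 9.3]]


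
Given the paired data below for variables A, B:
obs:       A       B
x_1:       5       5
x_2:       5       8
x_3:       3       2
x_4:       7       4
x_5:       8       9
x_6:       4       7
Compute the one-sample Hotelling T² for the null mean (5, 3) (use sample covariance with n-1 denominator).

Step 1 — sample mean vector:
  mean(A) = (5 + 5 + 3 + 7 + 8 + 4) / 6 = 32/6 = 5.3333
  mean(B) = (5 + 8 + 2 + 4 + 9 + 7) / 6 = 35/6 = 5.8333
  x̄ = (5.3333, 5.8333),  deviation x̄ - mu_0 = (5.3333, 5.8333) - (5, 3) = (0.3333, 2.8333).

Step 2 — sample covariance matrix, S[i,j] = (1/(n-1)) · Σ_k (x_{k,i} - mean_i) · (x_{k,j} - mean_j), divisor n-1 = 5:
  S[A,A] = ((-0.3333)·(-0.3333) + (-0.3333)·(-0.3333) + (-2.3333)·(-2.3333) + (1.6667)·(1.6667) + (2.6667)·(2.6667) + (-1.3333)·(-1.3333)) / 5 = 17.3333/5 = 3.4667
  S[A,B] = ((-0.3333)·(-0.8333) + (-0.3333)·(2.1667) + (-2.3333)·(-3.8333) + (1.6667)·(-1.8333) + (2.6667)·(3.1667) + (-1.3333)·(1.1667)) / 5 = 12.3333/5 = 2.4667
  S[B,B] = ((-0.8333)·(-0.8333) + (2.1667)·(2.1667) + (-3.8333)·(-3.8333) + (-1.8333)·(-1.8333) + (3.1667)·(3.1667) + (1.1667)·(1.1667)) / 5 = 34.8333/5 = 6.9667
  S = [[3.4667, 2.4667],
 [2.4667, 6.9667]].

Step 3 — invert S. det(S) = 3.4667·6.9667 - (2.4667)² = 18.0667.
  S^{-1} = (1/det) · [[d, -b], [-b, a]] = [[0.3856, -0.1365],
 [-0.1365, 0.1919]].

Step 4 — quadratic form (x̄ - mu_0)^T · S^{-1} · (x̄ - mu_0):
  S^{-1} · (x̄ - mu_0) = (-0.2583, 0.4982),
  (x̄ - mu_0)^T · [...] = (0.3333)·(-0.2583) + (2.8333)·(0.4982) = 1.3253.

Step 5 — scale by n: T² = 6 · 1.3253 = 7.952.

T² ≈ 7.952


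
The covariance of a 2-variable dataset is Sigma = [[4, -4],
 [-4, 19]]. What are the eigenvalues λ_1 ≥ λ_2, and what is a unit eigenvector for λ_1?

Step 1 — characteristic polynomial of 2×2 Sigma:
  det(Sigma - λI) = λ² - trace · λ + det = 0.
  trace = 4 + 19 = 23, det = 4·19 - (-4)² = 60.
Step 2 — discriminant:
  Δ = trace² - 4·det = 529 - 240 = 289.
Step 3 — eigenvalues:
  λ = (trace ± √Δ)/2 = (23 ± 17)/2,
  λ_1 = 20,  λ_2 = 3.

Step 4 — unit eigenvector for λ_1: solve (Sigma - λ_1 I)v = 0. First row:
  (4 - 20)·v_x + (-4)·v_y = 0, i.e. (-16)·v_x + (-4)·v_y = 0,
  so v ∝ (b, λ_1 - a) = (-4, 16); multiply by -1 so the first entry is positive: u = (4, -16).
  ||u|| = √((4)² + (-16)²) = √(272) ≈ 16.4924,
  v_1 = u/||u|| ≈ (0.2425, -0.9701) (||v_1|| = 1).

λ_1 = 20,  λ_2 = 3;  v_1 ≈ (0.2425, -0.9701)


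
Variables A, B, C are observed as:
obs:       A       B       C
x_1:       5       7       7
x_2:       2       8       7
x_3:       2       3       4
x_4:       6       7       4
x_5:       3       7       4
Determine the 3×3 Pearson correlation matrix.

Step 1 — column means:
  mean(A) = (5 + 2 + 2 + 6 + 3) / 5 = 18/5 = 3.6
  mean(B) = (7 + 8 + 3 + 7 + 7) / 5 = 32/5 = 6.4
  mean(C) = (7 + 7 + 4 + 4 + 4) / 5 = 26/5 = 5.2

Step 2 — sample variances and covariances s[i,j] = (1/(n-1)) · Σ_k (x_{k,i} - mean_i) · (x_{k,j} - mean_j), with n-1 = 4:
  s[A,A] = ((1.4)·(1.4) + (-1.6)·(-1.6) + (-1.6)·(-1.6) + (2.4)·(2.4) + (-0.6)·(-0.6)) / 4 = 13.2/4 = 3.3
  s[A,B] = ((1.4)·(0.6) + (-1.6)·(1.6) + (-1.6)·(-3.4) + (2.4)·(0.6) + (-0.6)·(0.6)) / 4 = 4.8/4 = 1.2
  s[A,C] = ((1.4)·(1.8) + (-1.6)·(1.8) + (-1.6)·(-1.2) + (2.4)·(-1.2) + (-0.6)·(-1.2)) / 4 = -0.6/4 = -0.15
  s[B,B] = ((0.6)·(0.6) + (1.6)·(1.6) + (-3.4)·(-3.4) + (0.6)·(0.6) + (0.6)·(0.6)) / 4 = 15.2/4 = 3.8
  s[B,C] = ((0.6)·(1.8) + (1.6)·(1.8) + (-3.4)·(-1.2) + (0.6)·(-1.2) + (0.6)·(-1.2)) / 4 = 6.6/4 = 1.65
  s[C,C] = ((1.8)·(1.8) + (1.8)·(1.8) + (-1.2)·(-1.2) + (-1.2)·(-1.2) + (-1.2)·(-1.2)) / 4 = 10.8/4 = 2.7
  Sample standard deviations s_i = √(s[i,i]):
  s(A) = √(3.3) = 1.8166
  s(B) = √(3.8) = 1.9494
  s(C) = √(2.7) = 1.6432

Step 3 — r_{ij} = s_{ij} / (s_i · s_j):
  r[A,A] = 1 (diagonal).
  r[A,B] = 1.2 / (1.8166 · 1.9494) = 1.2 / 3.5412 = 0.3389
  r[A,C] = -0.15 / (1.8166 · 1.6432) = -0.15 / 2.985 = -0.0503
  r[B,B] = 1 (diagonal).
  r[B,C] = 1.65 / (1.9494 · 1.6432) = 1.65 / 3.2031 = 0.5151
  r[C,C] = 1 (diagonal).

R is symmetric with unit diagonal. Assembling:

R = [[1, 0.3389, -0.0503],
 [0.3389, 1, 0.5151],
 [-0.0503, 0.5151, 1]]


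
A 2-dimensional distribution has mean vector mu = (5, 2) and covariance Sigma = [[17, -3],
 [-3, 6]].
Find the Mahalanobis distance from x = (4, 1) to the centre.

Step 1 — centre the observation: (x - mu) = (-1, -1).

Step 2 — invert Sigma. det(Sigma) = 17·6 - (-3)² = 93.
  Sigma^{-1} = (1/det) · [[d, -b], [-b, a]] = [[0.0645, 0.0323],
 [0.0323, 0.1828]].

Step 3 — form the quadratic (x - mu)^T · Sigma^{-1} · (x - mu):
  Sigma^{-1} · (x - mu) = (-0.0968, -0.2151).
  (x - mu)^T · [Sigma^{-1} · (x - mu)] = (-1)·(-0.0968) + (-1)·(-0.2151) = 0.3118.

Step 4 — take square root: d = √(0.3118) ≈ 0.5584.

d(x, mu) = √(0.3118) ≈ 0.5584


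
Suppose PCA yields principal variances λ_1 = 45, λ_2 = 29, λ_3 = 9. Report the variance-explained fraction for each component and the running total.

Step 1 — total variance = trace(Sigma) = Σ λ_i = 45 + 29 + 9 = 83.

Step 2 — fraction explained by component i = λ_i / Σ λ:
  PC1: 45/83 = 0.5422
  PC2: 29/83 = 0.3494
  PC3: 9/83 = 0.1084

Step 3 — cumulative fraction after k components = (λ_1 + ... + λ_k) / Σ λ:
  k = 1: 45/83 = 0.5422
  k = 2: (45 + 29)/83 = 74/83 = 0.8916
  k = 3: (45 + 29 + 9)/83 = 83/83 = 1

Summary (fraction, with percent):

explained: PC1 0.5422 (54.22%), PC2 0.3494 (34.94%), PC3 0.1084 (10.84%);  cumulative: 0.5422, 0.8916, 1


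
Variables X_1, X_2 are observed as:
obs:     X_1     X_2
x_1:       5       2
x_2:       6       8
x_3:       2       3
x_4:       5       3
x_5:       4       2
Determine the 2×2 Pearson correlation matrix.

Step 1 — column means:
  mean(X_1) = (5 + 6 + 2 + 5 + 4) / 5 = 22/5 = 4.4
  mean(X_2) = (2 + 8 + 3 + 3 + 2) / 5 = 18/5 = 3.6

Step 2 — sample variances and covariances s[i,j] = (1/(n-1)) · Σ_k (x_{k,i} - mean_i) · (x_{k,j} - mean_j), with n-1 = 4:
  s[X_1,X_1] = ((0.6)·(0.6) + (1.6)·(1.6) + (-2.4)·(-2.4) + (0.6)·(0.6) + (-0.4)·(-0.4)) / 4 = 9.2/4 = 2.3
  s[X_1,X_2] = ((0.6)·(-1.6) + (1.6)·(4.4) + (-2.4)·(-0.6) + (0.6)·(-0.6) + (-0.4)·(-1.6)) / 4 = 7.8/4 = 1.95
  s[X_2,X_2] = ((-1.6)·(-1.6) + (4.4)·(4.4) + (-0.6)·(-0.6) + (-0.6)·(-0.6) + (-1.6)·(-1.6)) / 4 = 25.2/4 = 6.3
  Sample standard deviations s_i = √(s[i,i]):
  s(X_1) = √(2.3) = 1.5166
  s(X_2) = √(6.3) = 2.51

Step 3 — r_{ij} = s_{ij} / (s_i · s_j):
  r[X_1,X_1] = 1 (diagonal).
  r[X_1,X_2] = 1.95 / (1.5166 · 2.51) = 1.95 / 3.8066 = 0.5123
  r[X_2,X_2] = 1 (diagonal).

R is symmetric with unit diagonal. Assembling:

R = [[1, 0.5123],
 [0.5123, 1]]


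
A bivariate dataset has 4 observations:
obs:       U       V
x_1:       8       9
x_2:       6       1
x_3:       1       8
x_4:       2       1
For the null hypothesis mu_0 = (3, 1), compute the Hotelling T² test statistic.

Step 1 — sample mean vector:
  mean(U) = (8 + 6 + 1 + 2) / 4 = 17/4 = 4.25
  mean(V) = (9 + 1 + 8 + 1) / 4 = 19/4 = 4.75
  x̄ = (4.25, 4.75),  deviation x̄ - mu_0 = (4.25, 4.75) - (3, 1) = (1.25, 3.75).

Step 2 — sample covariance matrix, S[i,j] = (1/(n-1)) · Σ_k (x_{k,i} - mean_i) · (x_{k,j} - mean_j), divisor n-1 = 3:
  S[U,U] = ((3.75)·(3.75) + (1.75)·(1.75) + (-3.25)·(-3.25) + (-2.25)·(-2.25)) / 3 = 32.75/3 = 10.9167
  S[U,V] = ((3.75)·(4.25) + (1.75)·(-3.75) + (-3.25)·(3.25) + (-2.25)·(-3.75)) / 3 = 7.25/3 = 2.4167
  S[V,V] = ((4.25)·(4.25) + (-3.75)·(-3.75) + (3.25)·(3.25) + (-3.75)·(-3.75)) / 3 = 56.75/3 = 18.9167
  S = [[10.9167, 2.4167],
 [2.4167, 18.9167]].

Step 3 — invert S. det(S) = 10.9167·18.9167 - (2.4167)² = 200.6667.
  S^{-1} = (1/det) · [[d, -b], [-b, a]] = [[0.0943, -0.012],
 [-0.012, 0.0544]].

Step 4 — quadratic form (x̄ - mu_0)^T · S^{-1} · (x̄ - mu_0):
  S^{-1} · (x̄ - mu_0) = (0.0727, 0.189),
  (x̄ - mu_0)^T · [...] = (1.25)·(0.0727) + (3.75)·(0.189) = 0.7994.

Step 5 — scale by n: T² = 4 · 0.7994 = 3.1977.

T² ≈ 3.1977


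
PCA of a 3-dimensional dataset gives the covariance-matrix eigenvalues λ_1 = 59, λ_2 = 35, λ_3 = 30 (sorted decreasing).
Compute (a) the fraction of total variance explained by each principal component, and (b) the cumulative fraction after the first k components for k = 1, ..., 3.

Step 1 — total variance = trace(Sigma) = Σ λ_i = 59 + 35 + 30 = 124.

Step 2 — fraction explained by component i = λ_i / Σ λ:
  PC1: 59/124 = 0.4758
  PC2: 35/124 = 0.2823
  PC3: 30/124 = 0.2419

Step 3 — cumulative fraction after k components = (λ_1 + ... + λ_k) / Σ λ:
  k = 1: 59/124 = 0.4758
  k = 2: (59 + 35)/124 = 94/124 = 0.7581
  k = 3: (59 + 35 + 30)/124 = 124/124 = 1

Summary (fraction, with percent):

explained: PC1 0.4758 (47.58%), PC2 0.2823 (28.23%), PC3 0.2419 (24.19%);  cumulative: 0.4758, 0.7581, 1


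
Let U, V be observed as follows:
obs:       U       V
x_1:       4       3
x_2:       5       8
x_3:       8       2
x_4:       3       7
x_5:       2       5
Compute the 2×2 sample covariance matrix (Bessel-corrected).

Step 1 — column means:
  mean(U) = (4 + 5 + 8 + 3 + 2) / 5 = 22/5 = 4.4
  mean(V) = (3 + 8 + 2 + 7 + 5) / 5 = 25/5 = 5

Step 2 — sample covariance S[i,j] = (1/(n-1)) · Σ_k (x_{k,i} - mean_i) · (x_{k,j} - mean_j), with n-1 = 4.
  S[U,U] = ((-0.4)·(-0.4) + (0.6)·(0.6) + (3.6)·(3.6) + (-1.4)·(-1.4) + (-2.4)·(-2.4)) / 4 = 21.2/4 = 5.3
  S[U,V] = ((-0.4)·(-2) + (0.6)·(3) + (3.6)·(-3) + (-1.4)·(2) + (-2.4)·(0)) / 4 = -11/4 = -2.75
  S[V,V] = ((-2)·(-2) + (3)·(3) + (-3)·(-3) + (2)·(2) + (0)·(0)) / 4 = 26/4 = 6.5

S is symmetric (S[j,i] = S[i,j]). Assembling:

S = [[5.3, -2.75],
 [-2.75, 6.5]]


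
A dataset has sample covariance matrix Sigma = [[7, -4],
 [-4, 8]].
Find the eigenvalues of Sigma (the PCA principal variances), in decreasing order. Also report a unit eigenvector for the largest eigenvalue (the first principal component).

Step 1 — characteristic polynomial of 2×2 Sigma:
  det(Sigma - λI) = λ² - trace · λ + det = 0.
  trace = 7 + 8 = 15, det = 7·8 - (-4)² = 40.
Step 2 — discriminant:
  Δ = trace² - 4·det = 225 - 160 = 65.
Step 3 — eigenvalues:
  λ = (trace ± √Δ)/2 = (15 ± 8.0623)/2,
  λ_1 = 11.5311,  λ_2 = 3.4689.

Step 4 — unit eigenvector for λ_1: solve (Sigma - λ_1 I)v = 0. First row:
  (7 - 11.5311)·v_x + (-4)·v_y = 0, i.e. (-4.5311)·v_x + (-4)·v_y = 0,
  so v ∝ (b, λ_1 - a) = (-4, 4.5311); multiply by -1 so the first entry is positive: u = (4, -4.5311).
  ||u|| = √((4)² + (-4.5311)²) = √(36.5311) ≈ 6.0441,
  v_1 = u/||u|| ≈ (0.6618, -0.7497) (||v_1|| = 1).

λ_1 = 11.5311,  λ_2 = 3.4689;  v_1 ≈ (0.6618, -0.7497)


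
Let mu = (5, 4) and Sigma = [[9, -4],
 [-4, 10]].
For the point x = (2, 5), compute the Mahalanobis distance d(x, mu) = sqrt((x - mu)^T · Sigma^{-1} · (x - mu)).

Step 1 — centre the observation: (x - mu) = (-3, 1).

Step 2 — invert Sigma. det(Sigma) = 9·10 - (-4)² = 74.
  Sigma^{-1} = (1/det) · [[d, -b], [-b, a]] = [[0.1351, 0.0541],
 [0.0541, 0.1216]].

Step 3 — form the quadratic (x - mu)^T · Sigma^{-1} · (x - mu):
  Sigma^{-1} · (x - mu) = (-0.3514, -0.0405).
  (x - mu)^T · [Sigma^{-1} · (x - mu)] = (-3)·(-0.3514) + (1)·(-0.0405) = 1.0135.

Step 4 — take square root: d = √(1.0135) ≈ 1.0067.

d(x, mu) = √(1.0135) ≈ 1.0067


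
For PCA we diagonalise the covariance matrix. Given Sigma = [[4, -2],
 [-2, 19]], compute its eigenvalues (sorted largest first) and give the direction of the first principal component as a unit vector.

Step 1 — characteristic polynomial of 2×2 Sigma:
  det(Sigma - λI) = λ² - trace · λ + det = 0.
  trace = 4 + 19 = 23, det = 4·19 - (-2)² = 72.
Step 2 — discriminant:
  Δ = trace² - 4·det = 529 - 288 = 241.
Step 3 — eigenvalues:
  λ = (trace ± √Δ)/2 = (23 ± 15.5242)/2,
  λ_1 = 19.2621,  λ_2 = 3.7379.

Step 4 — unit eigenvector for λ_1: solve (Sigma - λ_1 I)v = 0. First row:
  (4 - 19.2621)·v_x + (-2)·v_y = 0, i.e. (-15.2621)·v_x + (-2)·v_y = 0,
  so v ∝ (b, λ_1 - a) = (-2, 15.2621); multiply by -1 so the first entry is positive: u = (2, -15.2621).
  ||u|| = √((2)² + (-15.2621)²) = √(236.9313) ≈ 15.3926,
  v_1 = u/||u|| ≈ (0.1299, -0.9915) (||v_1|| = 1).

λ_1 = 19.2621,  λ_2 = 3.7379;  v_1 ≈ (0.1299, -0.9915)


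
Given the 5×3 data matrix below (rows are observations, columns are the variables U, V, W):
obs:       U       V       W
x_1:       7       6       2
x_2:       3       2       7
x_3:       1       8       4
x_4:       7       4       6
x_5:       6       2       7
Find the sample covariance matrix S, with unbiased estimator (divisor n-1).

Step 1 — column means:
  mean(U) = (7 + 3 + 1 + 7 + 6) / 5 = 24/5 = 4.8
  mean(V) = (6 + 2 + 8 + 4 + 2) / 5 = 22/5 = 4.4
  mean(W) = (2 + 7 + 4 + 6 + 7) / 5 = 26/5 = 5.2

Step 2 — sample covariance S[i,j] = (1/(n-1)) · Σ_k (x_{k,i} - mean_i) · (x_{k,j} - mean_j), with n-1 = 4.
  S[U,U] = ((2.2)·(2.2) + (-1.8)·(-1.8) + (-3.8)·(-3.8) + (2.2)·(2.2) + (1.2)·(1.2)) / 4 = 28.8/4 = 7.2
  S[U,V] = ((2.2)·(1.6) + (-1.8)·(-2.4) + (-3.8)·(3.6) + (2.2)·(-0.4) + (1.2)·(-2.4)) / 4 = -9.6/4 = -2.4
  S[U,W] = ((2.2)·(-3.2) + (-1.8)·(1.8) + (-3.8)·(-1.2) + (2.2)·(0.8) + (1.2)·(1.8)) / 4 = -1.8/4 = -0.45
  S[V,V] = ((1.6)·(1.6) + (-2.4)·(-2.4) + (3.6)·(3.6) + (-0.4)·(-0.4) + (-2.4)·(-2.4)) / 4 = 27.2/4 = 6.8
  S[V,W] = ((1.6)·(-3.2) + (-2.4)·(1.8) + (3.6)·(-1.2) + (-0.4)·(0.8) + (-2.4)·(1.8)) / 4 = -18.4/4 = -4.6
  S[W,W] = ((-3.2)·(-3.2) + (1.8)·(1.8) + (-1.2)·(-1.2) + (0.8)·(0.8) + (1.8)·(1.8)) / 4 = 18.8/4 = 4.7

S is symmetric (S[j,i] = S[i,j]). Assembling:

S = [[7.2, -2.4, -0.45],
 [-2.4, 6.8, -4.6],
 [-0.45, -4.6, 4.7]]


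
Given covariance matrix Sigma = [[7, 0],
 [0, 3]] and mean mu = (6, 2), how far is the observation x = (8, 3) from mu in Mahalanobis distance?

Step 1 — centre the observation: (x - mu) = (2, 1).

Step 2 — invert Sigma. det(Sigma) = 7·3 - (0)² = 21.
  Sigma^{-1} = (1/det) · [[d, -b], [-b, a]] = [[0.1429, 0],
 [0, 0.3333]].

Step 3 — form the quadratic (x - mu)^T · Sigma^{-1} · (x - mu):
  Sigma^{-1} · (x - mu) = (0.2857, 0.3333).
  (x - mu)^T · [Sigma^{-1} · (x - mu)] = (2)·(0.2857) + (1)·(0.3333) = 0.9048.

Step 4 — take square root: d = √(0.9048) ≈ 0.9512.

d(x, mu) = √(0.9048) ≈ 0.9512


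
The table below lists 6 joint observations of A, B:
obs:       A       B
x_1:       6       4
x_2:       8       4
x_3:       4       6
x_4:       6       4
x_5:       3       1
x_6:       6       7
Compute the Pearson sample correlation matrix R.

Step 1 — column means:
  mean(A) = (6 + 8 + 4 + 6 + 3 + 6) / 6 = 33/6 = 5.5
  mean(B) = (4 + 4 + 6 + 4 + 1 + 7) / 6 = 26/6 = 4.3333

Step 2 — sample variances and covariances s[i,j] = (1/(n-1)) · Σ_k (x_{k,i} - mean_i) · (x_{k,j} - mean_j), with n-1 = 5:
  s[A,A] = ((0.5)·(0.5) + (2.5)·(2.5) + (-1.5)·(-1.5) + (0.5)·(0.5) + (-2.5)·(-2.5) + (0.5)·(0.5)) / 5 = 15.5/5 = 3.1
  s[A,B] = ((0.5)·(-0.3333) + (2.5)·(-0.3333) + (-1.5)·(1.6667) + (0.5)·(-0.3333) + (-2.5)·(-3.3333) + (0.5)·(2.6667)) / 5 = 6/5 = 1.2
  s[B,B] = ((-0.3333)·(-0.3333) + (-0.3333)·(-0.3333) + (1.6667)·(1.6667) + (-0.3333)·(-0.3333) + (-3.3333)·(-3.3333) + (2.6667)·(2.6667)) / 5 = 21.3333/5 = 4.2667
  Sample standard deviations s_i = √(s[i,i]):
  s(A) = √(3.1) = 1.7607
  s(B) = √(4.2667) = 2.0656

Step 3 — r_{ij} = s_{ij} / (s_i · s_j):
  r[A,A] = 1 (diagonal).
  r[A,B] = 1.2 / (1.7607 · 2.0656) = 1.2 / 3.6368 = 0.33
  r[B,B] = 1 (diagonal).

R is symmetric with unit diagonal. Assembling:

R = [[1, 0.33],
 [0.33, 1]]


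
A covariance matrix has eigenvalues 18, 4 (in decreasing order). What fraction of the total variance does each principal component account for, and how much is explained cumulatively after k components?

Step 1 — total variance = trace(Sigma) = Σ λ_i = 18 + 4 = 22.

Step 2 — fraction explained by component i = λ_i / Σ λ:
  PC1: 18/22 = 0.8182
  PC2: 4/22 = 0.1818

Step 3 — cumulative fraction after k components = (λ_1 + ... + λ_k) / Σ λ:
  k = 1: 18/22 = 0.8182
  k = 2: (18 + 4)/22 = 22/22 = 1

Summary (fraction, with percent):

explained: PC1 0.8182 (81.82%), PC2 0.1818 (18.18%);  cumulative: 0.8182, 1


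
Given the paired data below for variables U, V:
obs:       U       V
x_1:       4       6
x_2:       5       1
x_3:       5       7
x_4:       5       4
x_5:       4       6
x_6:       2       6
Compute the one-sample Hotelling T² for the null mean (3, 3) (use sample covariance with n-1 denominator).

Step 1 — sample mean vector:
  mean(U) = (4 + 5 + 5 + 5 + 4 + 2) / 6 = 25/6 = 4.1667
  mean(V) = (6 + 1 + 7 + 4 + 6 + 6) / 6 = 30/6 = 5
  x̄ = (4.1667, 5),  deviation x̄ - mu_0 = (4.1667, 5) - (3, 3) = (1.1667, 2).

Step 2 — sample covariance matrix, S[i,j] = (1/(n-1)) · Σ_k (x_{k,i} - mean_i) · (x_{k,j} - mean_j), divisor n-1 = 5:
  S[U,U] = ((-0.1667)·(-0.1667) + (0.8333)·(0.8333) + (0.8333)·(0.8333) + (0.8333)·(0.8333) + (-0.1667)·(-0.1667) + (-2.1667)·(-2.1667)) / 5 = 6.8333/5 = 1.3667
  S[U,V] = ((-0.1667)·(1) + (0.8333)·(-4) + (0.8333)·(2) + (0.8333)·(-1) + (-0.1667)·(1) + (-2.1667)·(1)) / 5 = -5/5 = -1
  S[V,V] = ((1)·(1) + (-4)·(-4) + (2)·(2) + (-1)·(-1) + (1)·(1) + (1)·(1)) / 5 = 24/5 = 4.8
  S = [[1.3667, -1],
 [-1, 4.8]].

Step 3 — invert S. det(S) = 1.3667·4.8 - (-1)² = 5.56.
  S^{-1} = (1/det) · [[d, -b], [-b, a]] = [[0.8633, 0.1799],
 [0.1799, 0.2458]].

Step 4 — quadratic form (x̄ - mu_0)^T · S^{-1} · (x̄ - mu_0):
  S^{-1} · (x̄ - mu_0) = (1.3669, 0.7014),
  (x̄ - mu_0)^T · [...] = (1.1667)·(1.3669) + (2)·(0.7014) = 2.9976.

Step 5 — scale by n: T² = 6 · 2.9976 = 17.9856.

T² ≈ 17.9856


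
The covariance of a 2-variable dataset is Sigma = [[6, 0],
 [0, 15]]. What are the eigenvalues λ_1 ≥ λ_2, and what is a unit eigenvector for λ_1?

Step 1 — characteristic polynomial of 2×2 Sigma:
  det(Sigma - λI) = λ² - trace · λ + det = 0.
  trace = 6 + 15 = 21, det = 6·15 - (0)² = 90.
Step 2 — discriminant:
  Δ = trace² - 4·det = 441 - 360 = 81.
Step 3 — eigenvalues:
  λ = (trace ± √Δ)/2 = (21 ± 9)/2,
  λ_1 = 15,  λ_2 = 6.

Step 4 — unit eigenvector for λ_1: Sigma is diagonal, so its eigenvectors are the coordinate axes. λ_1 = 15 is the diagonal entry on the second coordinate axis, hence
  v_1 = (0, 1) (||v_1|| = 1).

λ_1 = 15,  λ_2 = 6;  v_1 ≈ (0, 1)


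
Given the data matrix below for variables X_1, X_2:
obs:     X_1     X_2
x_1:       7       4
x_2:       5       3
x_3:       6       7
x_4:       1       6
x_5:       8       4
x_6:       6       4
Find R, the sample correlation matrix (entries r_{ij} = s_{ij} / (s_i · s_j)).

Step 1 — column means:
  mean(X_1) = (7 + 5 + 6 + 1 + 8 + 6) / 6 = 33/6 = 5.5
  mean(X_2) = (4 + 3 + 7 + 6 + 4 + 4) / 6 = 28/6 = 4.6667

Step 2 — sample variances and covariances s[i,j] = (1/(n-1)) · Σ_k (x_{k,i} - mean_i) · (x_{k,j} - mean_j), with n-1 = 5:
  s[X_1,X_1] = ((1.5)·(1.5) + (-0.5)·(-0.5) + (0.5)·(0.5) + (-4.5)·(-4.5) + (2.5)·(2.5) + (0.5)·(0.5)) / 5 = 29.5/5 = 5.9
  s[X_1,X_2] = ((1.5)·(-0.6667) + (-0.5)·(-1.6667) + (0.5)·(2.3333) + (-4.5)·(1.3333) + (2.5)·(-0.6667) + (0.5)·(-0.6667)) / 5 = -7/5 = -1.4
  s[X_2,X_2] = ((-0.6667)·(-0.6667) + (-1.6667)·(-1.6667) + (2.3333)·(2.3333) + (1.3333)·(1.3333) + (-0.6667)·(-0.6667) + (-0.6667)·(-0.6667)) / 5 = 11.3333/5 = 2.2667
  Sample standard deviations s_i = √(s[i,i]):
  s(X_1) = √(5.9) = 2.429
  s(X_2) = √(2.2667) = 1.5055

Step 3 — r_{ij} = s_{ij} / (s_i · s_j):
  r[X_1,X_1] = 1 (diagonal).
  r[X_1,X_2] = -1.4 / (2.429 · 1.5055) = -1.4 / 3.657 = -0.3828
  r[X_2,X_2] = 1 (diagonal).

R is symmetric with unit diagonal. Assembling:

R = [[1, -0.3828],
 [-0.3828, 1]]


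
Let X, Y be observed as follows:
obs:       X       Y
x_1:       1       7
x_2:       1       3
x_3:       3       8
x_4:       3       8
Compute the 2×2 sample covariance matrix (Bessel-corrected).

Step 1 — column means:
  mean(X) = (1 + 1 + 3 + 3) / 4 = 8/4 = 2
  mean(Y) = (7 + 3 + 8 + 8) / 4 = 26/4 = 6.5

Step 2 — sample covariance S[i,j] = (1/(n-1)) · Σ_k (x_{k,i} - mean_i) · (x_{k,j} - mean_j), with n-1 = 3.
  S[X,X] = ((-1)·(-1) + (-1)·(-1) + (1)·(1) + (1)·(1)) / 3 = 4/3 = 1.3333
  S[X,Y] = ((-1)·(0.5) + (-1)·(-3.5) + (1)·(1.5) + (1)·(1.5)) / 3 = 6/3 = 2
  S[Y,Y] = ((0.5)·(0.5) + (-3.5)·(-3.5) + (1.5)·(1.5) + (1.5)·(1.5)) / 3 = 17/3 = 5.6667

S is symmetric (S[j,i] = S[i,j]). Assembling:

S = [[1.3333, 2],
 [2, 5.6667]]


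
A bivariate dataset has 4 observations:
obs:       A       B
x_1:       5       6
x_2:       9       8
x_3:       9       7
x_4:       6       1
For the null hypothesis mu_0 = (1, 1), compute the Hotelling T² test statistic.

Step 1 — sample mean vector:
  mean(A) = (5 + 9 + 9 + 6) / 4 = 29/4 = 7.25
  mean(B) = (6 + 8 + 7 + 1) / 4 = 22/4 = 5.5
  x̄ = (7.25, 5.5),  deviation x̄ - mu_0 = (7.25, 5.5) - (1, 1) = (6.25, 4.5).

Step 2 — sample covariance matrix, S[i,j] = (1/(n-1)) · Σ_k (x_{k,i} - mean_i) · (x_{k,j} - mean_j), divisor n-1 = 3:
  S[A,A] = ((-2.25)·(-2.25) + (1.75)·(1.75) + (1.75)·(1.75) + (-1.25)·(-1.25)) / 3 = 12.75/3 = 4.25
  S[A,B] = ((-2.25)·(0.5) + (1.75)·(2.5) + (1.75)·(1.5) + (-1.25)·(-4.5)) / 3 = 11.5/3 = 3.8333
  S[B,B] = ((0.5)·(0.5) + (2.5)·(2.5) + (1.5)·(1.5) + (-4.5)·(-4.5)) / 3 = 29/3 = 9.6667
  S = [[4.25, 3.8333],
 [3.8333, 9.6667]].

Step 3 — invert S. det(S) = 4.25·9.6667 - (3.8333)² = 26.3889.
  S^{-1} = (1/det) · [[d, -b], [-b, a]] = [[0.3663, -0.1453],
 [-0.1453, 0.1611]].

Step 4 — quadratic form (x̄ - mu_0)^T · S^{-1} · (x̄ - mu_0):
  S^{-1} · (x̄ - mu_0) = (1.6358, -0.1832),
  (x̄ - mu_0)^T · [...] = (6.25)·(1.6358) + (4.5)·(-0.1832) = 9.3995.

Step 5 — scale by n: T² = 4 · 9.3995 = 37.5979.

T² ≈ 37.5979


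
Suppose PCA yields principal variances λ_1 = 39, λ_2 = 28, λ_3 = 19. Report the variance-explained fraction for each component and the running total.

Step 1 — total variance = trace(Sigma) = Σ λ_i = 39 + 28 + 19 = 86.

Step 2 — fraction explained by component i = λ_i / Σ λ:
  PC1: 39/86 = 0.4535
  PC2: 28/86 = 0.3256
  PC3: 19/86 = 0.2209

Step 3 — cumulative fraction after k components = (λ_1 + ... + λ_k) / Σ λ:
  k = 1: 39/86 = 0.4535
  k = 2: (39 + 28)/86 = 67/86 = 0.7791
  k = 3: (39 + 28 + 19)/86 = 86/86 = 1

Summary (fraction, with percent):

explained: PC1 0.4535 (45.35%), PC2 0.3256 (32.56%), PC3 0.2209 (22.09%);  cumulative: 0.4535, 0.7791, 1


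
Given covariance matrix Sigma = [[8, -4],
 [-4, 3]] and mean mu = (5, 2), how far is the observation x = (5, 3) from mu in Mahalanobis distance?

Step 1 — centre the observation: (x - mu) = (0, 1).

Step 2 — invert Sigma. det(Sigma) = 8·3 - (-4)² = 8.
  Sigma^{-1} = (1/det) · [[d, -b], [-b, a]] = [[0.375, 0.5],
 [0.5, 1]].

Step 3 — form the quadratic (x - mu)^T · Sigma^{-1} · (x - mu):
  Sigma^{-1} · (x - mu) = (0.5, 1).
  (x - mu)^T · [Sigma^{-1} · (x - mu)] = (0)·(0.5) + (1)·(1) = 1.

Step 4 — take square root: d = √(1) ≈ 1.

d(x, mu) = √(1) ≈ 1


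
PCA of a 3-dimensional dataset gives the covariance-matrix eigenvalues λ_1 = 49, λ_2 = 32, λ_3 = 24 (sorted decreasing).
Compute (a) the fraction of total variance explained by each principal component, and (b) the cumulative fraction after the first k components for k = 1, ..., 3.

Step 1 — total variance = trace(Sigma) = Σ λ_i = 49 + 32 + 24 = 105.

Step 2 — fraction explained by component i = λ_i / Σ λ:
  PC1: 49/105 = 0.4667
  PC2: 32/105 = 0.3048
  PC3: 24/105 = 0.2286

Step 3 — cumulative fraction after k components = (λ_1 + ... + λ_k) / Σ λ:
  k = 1: 49/105 = 0.4667
  k = 2: (49 + 32)/105 = 81/105 = 0.7714
  k = 3: (49 + 32 + 24)/105 = 105/105 = 1

Summary (fraction, with percent):

explained: PC1 0.4667 (46.67%), PC2 0.3048 (30.48%), PC3 0.2286 (22.86%);  cumulative: 0.4667, 0.7714, 1


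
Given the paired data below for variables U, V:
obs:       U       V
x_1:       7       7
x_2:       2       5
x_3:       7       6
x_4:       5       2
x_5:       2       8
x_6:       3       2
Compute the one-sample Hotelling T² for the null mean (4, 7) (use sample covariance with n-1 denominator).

Step 1 — sample mean vector:
  mean(U) = (7 + 2 + 7 + 5 + 2 + 3) / 6 = 26/6 = 4.3333
  mean(V) = (7 + 5 + 6 + 2 + 8 + 2) / 6 = 30/6 = 5
  x̄ = (4.3333, 5),  deviation x̄ - mu_0 = (4.3333, 5) - (4, 7) = (0.3333, -2).

Step 2 — sample covariance matrix, S[i,j] = (1/(n-1)) · Σ_k (x_{k,i} - mean_i) · (x_{k,j} - mean_j), divisor n-1 = 5:
  S[U,U] = ((2.6667)·(2.6667) + (-2.3333)·(-2.3333) + (2.6667)·(2.6667) + (0.6667)·(0.6667) + (-2.3333)·(-2.3333) + (-1.3333)·(-1.3333)) / 5 = 27.3333/5 = 5.4667
  S[U,V] = ((2.6667)·(2) + (-2.3333)·(0) + (2.6667)·(1) + (0.6667)·(-3) + (-2.3333)·(3) + (-1.3333)·(-3)) / 5 = 3/5 = 0.6
  S[V,V] = ((2)·(2) + (0)·(0) + (1)·(1) + (-3)·(-3) + (3)·(3) + (-3)·(-3)) / 5 = 32/5 = 6.4
  S = [[5.4667, 0.6],
 [0.6, 6.4]].

Step 3 — invert S. det(S) = 5.4667·6.4 - (0.6)² = 34.6267.
  S^{-1} = (1/det) · [[d, -b], [-b, a]] = [[0.1848, -0.0173],
 [-0.0173, 0.1579]].

Step 4 — quadratic form (x̄ - mu_0)^T · S^{-1} · (x̄ - mu_0):
  S^{-1} · (x̄ - mu_0) = (0.0963, -0.3215),
  (x̄ - mu_0)^T · [...] = (0.3333)·(0.0963) + (-2)·(-0.3215) = 0.6751.

Step 5 — scale by n: T² = 6 · 0.6751 = 4.0508.

T² ≈ 4.0508


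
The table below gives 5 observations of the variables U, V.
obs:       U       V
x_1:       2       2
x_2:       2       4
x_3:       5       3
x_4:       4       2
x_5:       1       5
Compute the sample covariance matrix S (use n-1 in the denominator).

Step 1 — column means:
  mean(U) = (2 + 2 + 5 + 4 + 1) / 5 = 14/5 = 2.8
  mean(V) = (2 + 4 + 3 + 2 + 5) / 5 = 16/5 = 3.2

Step 2 — sample covariance S[i,j] = (1/(n-1)) · Σ_k (x_{k,i} - mean_i) · (x_{k,j} - mean_j), with n-1 = 4.
  S[U,U] = ((-0.8)·(-0.8) + (-0.8)·(-0.8) + (2.2)·(2.2) + (1.2)·(1.2) + (-1.8)·(-1.8)) / 4 = 10.8/4 = 2.7
  S[U,V] = ((-0.8)·(-1.2) + (-0.8)·(0.8) + (2.2)·(-0.2) + (1.2)·(-1.2) + (-1.8)·(1.8)) / 4 = -4.8/4 = -1.2
  S[V,V] = ((-1.2)·(-1.2) + (0.8)·(0.8) + (-0.2)·(-0.2) + (-1.2)·(-1.2) + (1.8)·(1.8)) / 4 = 6.8/4 = 1.7

S is symmetric (S[j,i] = S[i,j]). Assembling:

S = [[2.7, -1.2],
 [-1.2, 1.7]]


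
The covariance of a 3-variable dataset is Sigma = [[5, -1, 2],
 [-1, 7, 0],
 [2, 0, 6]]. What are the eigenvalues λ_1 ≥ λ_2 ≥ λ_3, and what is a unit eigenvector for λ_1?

Step 1 — characteristic polynomial p(λ) = det(λI - Sigma) = λ³ - tr·λ² + c_1·λ - det, where tr = trace, c_1 = sum of the principal 2×2 minors, det = det(Sigma):
  tr = 5 + 7 + 6 = 18,
  c_1 = (5·7 - (-1)²) + (5·6 - (2)²) + (7·6 - (0)²) = 34 + 26 + 42 = 102,
  det = 5·(7·6 - (0)²) - (-1)·((-1)·6 - (0)·(2)) + (2)·((-1)·(0) - 7·(2)) = 5·(42) - (-1)·(-6) + (2)·(-14) = 176.
  So p(λ) = λ³ - 18λ² + 102λ - 176.
Step 2 — look for an integer root (rational root theorem: any rational root is an integer divisor of 176). Testing λ = 8:
  p(8) = 512 - 1152 + 816 - 176 = 0  ✓
  Dividing out (λ - 8): p(λ) = (λ - 8)(λ² - 10λ + 22).
Step 3 — remaining eigenvalues from the quadratic λ² - 10λ + 22 = 0:
  Δ = 10² - 4·22 = 100 - 88 = 12,  λ = (10 ± √12)/2 = (10 ± 3.4641)/2 ≈ 6.7321 or 3.2679.
  Sorted: λ_1 = 8,  λ_2 = 6.7321,  λ_3 = 3.2679  (check: sum = 18 = tr ✓).

Step 4 — unit eigenvector for λ_1 = 8: v spans the null space of (Sigma - λ_1 I), whose rows are
  r_1 = (-3, -1, 2),  r_2 = (-1, -1, 0),  r_3 = (2, 0, -2).
  v is orthogonal to every row, so take v ∝ r_1 × r_2 = ((-1)·(0) - (2)·(-1), (2)·(-1) - (-3)·(0), (-3)·(-1) - (-1)·(-1)) = (2, -2, 2).
  Rescale (divide by 2): u = (1, -1, 1).
  ||u|| = √((1)² + (-1)² + (1)²) = √(3) ≈ 1.7321,  v_1 = u/||u|| ≈ (0.5774, -0.5774, 0.5774) (||v_1|| = 1).

λ_1 = 8,  λ_2 = 6.7321,  λ_3 = 3.2679;  v_1 ≈ (0.5774, -0.5774, 0.5774)
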